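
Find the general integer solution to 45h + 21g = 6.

Step 1: Compute gcd(45, 21) = 3.
Since 3 divides 6, solutions exist.

Step 2: Find a particular solution using extended Euclidean algorithm.
We get h₀ = 2, g₀ = -4.
Check: 45*2 + 21*-4 = 6 = 6 ✓

Step 3: Write the general solution.
h = 2 + (21/3)t = 2 + 7t
g = -4 - (45/3)t = -4 - 15t
for any integer t.

h = 2 + 7t, g = -4 - 15t for integer t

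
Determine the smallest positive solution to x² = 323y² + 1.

We seek the smallest positive integers (x, y) with x² - 323y² = 1, i.e., x² = 323y² + 1.
Try successive y values:
y = 1: x² = 323·1² + 1 = 324, x = 18 ✓

Verify: 18² - 323·1² = 324 - 323 = 1 ✓

x = 18, y = 1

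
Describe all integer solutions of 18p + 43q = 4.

Step 1: Compute gcd(18, 43) = 1.
Since 1 divides 4, solutions exist.

Step 2: Find a particular solution using extended Euclidean algorithm.
We get p₀ = 48, q₀ = -20.
Check: 18*48 + 43*-20 = 4 = 4 ✓

Step 3: Write the general solution.
p = 48 + (43/1)t = 48 + 43t
q = -20 - (18/1)t = -20 - 18t
for any integer t.

p = 48 + 43t, q = -20 - 18t for integer t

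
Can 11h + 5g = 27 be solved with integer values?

Step 1: Compute gcd(11, 5).
gcd(11, 5) = 1

Step 2: Check divisibility.
Does 1 divide 27? 27 = 1 x 27, so yes.

By the theorem on linear Diophantine equations, 11h + 5g = 27 has integer solutions if and only if gcd(11, 5) divides 27. Since 1 | 27, solutions exist.

Yes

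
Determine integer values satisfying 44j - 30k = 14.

Step 1: Check solvability.
gcd(44, 30) = 2
Since 2 divides 14, solutions exist.

Step 2: Apply extended Euclidean algorithm to find gcd.
We find integers such that 44*x0 + 30*y0 = 2

Step 3: Scale the particular solution.
Multiply by 14/2 = 7:
j = -14, k = -21

Step 4: Verify.
44*(-14) - 30*(-21) = 14 = 14 ✓

j = -14, k = -21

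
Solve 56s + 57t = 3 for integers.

Step 1: Check solvability.
gcd(56, 57) = 1
Since 1 divides 3, solutions exist.

Step 2: Apply extended Euclidean algorithm to find gcd.
We find integers such that 56*x0 + 57*y0 = 1

Step 3: Scale the particular solution.
Multiply by 3/1 = 3:
s = -3, t = 3

Step 4: Verify.
56*(-3) + 57*(3) = 3 = 3 ✓

s = -3, t = 3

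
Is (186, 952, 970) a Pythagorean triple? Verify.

Compute a² + b² = 186² + 952² = 34596 + 906304 = 940900
Compute c² = 970² = 940900
Since 940900 = 940900, confirmed.

Yes, it is a Pythagorean triple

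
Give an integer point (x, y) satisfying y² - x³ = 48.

Try small integer x values and check whether x³ + 48 is a perfect square.
x = 1: x³ + 48 = 1³ + 48 = 1 + 48 = 49
Is 49 a perfect square? 7² = 49 ✓
So (x, y) = (1, 7) is a solution.

x = 1, y = 7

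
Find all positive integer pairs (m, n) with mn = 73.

The positive divisors of 73 are: 1, 73.
Each divisor d gives the pair (d, 73/d):
(1, 73), (73, 1)

(1, 73), (73, 1)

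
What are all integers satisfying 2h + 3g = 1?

Step 1: Compute gcd(2, 3) = 1.
Since 1 divides 1, solutions exist.

Step 2: Find a particular solution using extended Euclidean algorithm.
We get h₀ = -1, g₀ = 1.
Check: 2*-1 + 3*1 = 1 = 1 ✓

Step 3: Write the general solution.
h = -1 + (3/1)t = -1 + 3t
g = 1 - (2/1)t = 1 - 2t
for any integer t.

h = -1 + 3t, g = 1 - 2t for integer t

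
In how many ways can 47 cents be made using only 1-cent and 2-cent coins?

We need non-negative integers (x, y) with 1x + 2y = 47.
For each x from 0 to 47, check if (47 - 1x) is a non-negative multiple of 2.
Solutions (x, y): (1,23), (3,22), (5,21), (7,20), ...
Count: 24

24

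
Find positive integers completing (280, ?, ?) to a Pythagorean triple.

We need the other leg and hypotenuse such that 280² + x² = c².
Take x = 759, c = 809: 280² + 759² = 78400 + 576081 = 654481 = 809² ✓
Triple: (759, 280, 809)

(759, 280, 809)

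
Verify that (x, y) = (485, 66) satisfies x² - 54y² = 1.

Compute x² = 485² = 235225
Compute 54y² = 54·66² = 54·4356 = 235224
x² - 54y² = 235225 - 235224 = 1
Since this equals 1, (485, 66) is a solution.

Yes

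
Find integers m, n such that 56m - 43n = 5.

Step 1: Check solvability.
gcd(56, 43) = 1
Since 1 divides 5, solutions exist.

Step 2: Apply extended Euclidean algorithm to find gcd.
We find integers such that 56*x0 + 43*y0 = 1

Step 3: Scale the particular solution.
Multiply by 5/1 = 5:
m = 50, n = 65

Step 4: Verify.
56*(50) - 43*(65) = 5 = 5 ✓

m = 50, n = 65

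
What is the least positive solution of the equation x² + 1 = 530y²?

We need x² = 530y² - 1. Try successive y:
y = 1: x² = 530·1² - 1 = 529 = 23² ✓
Check: 23² - 530·1² = 529 - 530 = -1 ✓

x = 23, y = 1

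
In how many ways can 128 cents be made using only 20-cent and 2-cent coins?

We need non-negative integers (x, y) with 20x + 2y = 128.
For each x from 0 to 6, check if (128 - 20x) is a non-negative multiple of 2.
Solutions (x, y): (0,64), (1,54), (2,44), (3,34), ...
Count: 7

7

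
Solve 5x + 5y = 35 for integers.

Step 1: Check solvability.
gcd(5, 5) = 5
Since 5 divides 35, solutions exist.

Step 2: Apply extended Euclidean algorithm to find gcd.
We find integers such that 5*x0 + 5*y0 = 5

Step 3: Scale the particular solution.
Multiply by 35/5 = 7:
x = 0, y = 7

Step 4: Verify.
5*(0) + 5*(7) = 35 = 35 ✓

x = 0, y = 7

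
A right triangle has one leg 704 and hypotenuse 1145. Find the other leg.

a² = c² - b² = 1311025 - 495616 = 815409
a = 903

903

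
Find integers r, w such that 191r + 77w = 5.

Step 1: Check solvability.
gcd(191, 77) = 1
Since 1 divides 5, solutions exist.

Step 2: Apply extended Euclidean algorithm to find gcd.
We find integers such that 191*x0 + 77*y0 = 1

Step 3: Scale the particular solution.
Multiply by 5/1 = 5:
r = 125, w = -310

Step 4: Verify.
191*(125) + 77*(-310) = 5 = 5 ✓

r = 125, w = -310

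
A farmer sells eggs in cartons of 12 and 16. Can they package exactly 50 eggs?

We need non-negative a, b with 12a + 16b = 50.
gcd(12, 16) = 4, and 4 does not divide 50.
No integer solutions exist.

No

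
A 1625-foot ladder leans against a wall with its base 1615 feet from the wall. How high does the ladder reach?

The ladder, wall, and ground form a right triangle with hypotenuse 1625 and one leg 1615.
By the Pythagorean theorem: h² = 1625² - 1615² = 2640625 - 2608225 = 32400
h = √32400 = 180 feet

180 feet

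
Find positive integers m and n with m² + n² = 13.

We need to find integers m, n > 0 such that m² + n² = 13.
Trying m = 2: n² = 13 - 2² = 13 - 4 = 9
n = 3
Check: 2² + 3² = 4 + 9 = 13 ✓

13 = 2² + 3²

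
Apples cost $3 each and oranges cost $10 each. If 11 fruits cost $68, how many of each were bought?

Let a = apples, o = oranges.
a + o = 11
3a + 10o = 68
Substitute o = 11 - a:
3a + 10(11 - a) = 68
(3 - 10)a = 68 - 110
-7a = -42
a = 6, o = 11 - 6 = 5

Apples: 6, Oranges: 5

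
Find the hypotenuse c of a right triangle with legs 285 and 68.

c² = a² + b² = 285² + 68² = 81225 + 4624 = 85849
c = sqrt(85849) = 293

293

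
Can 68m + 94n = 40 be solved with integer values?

Step 1: Compute gcd(68, 94).
gcd(68, 94) = 2

Step 2: Check divisibility.
Does 2 divide 40? 40 = 2 x 20, so yes.

By the theorem on linear Diophantine equations, 68m + 94n = 40 has integer solutions if and only if gcd(68, 94) divides 40. Since 2 | 40, solutions exist.

Yes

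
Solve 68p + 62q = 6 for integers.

Step 1: Check solvability.
gcd(68, 62) = 2
Since 2 divides 6, solutions exist.

Step 2: Apply extended Euclidean algorithm to find gcd.
We find integers such that 68*x0 + 62*y0 = 2

Step 3: Scale the particular solution.
Multiply by 6/2 = 3:
p = -30, q = 33

Step 4: Verify.
68*(-30) + 62*(33) = 6 = 6 ✓

p = -30, q = 33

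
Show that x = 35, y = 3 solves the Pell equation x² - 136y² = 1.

Compute x² = 35² = 1225
Compute 136y² = 136·3² = 136·9 = 1224
x² - 136y² = 1225 - 1224 = 1
Since this equals 1, (35, 3) is a solution.

Yes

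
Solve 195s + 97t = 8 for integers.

Step 1: Check solvability.
gcd(195, 97) = 1
Since 1 divides 8, solutions exist.

Step 2: Apply extended Euclidean algorithm to find gcd.
We find integers such that 195*x0 + 97*y0 = 1

Step 3: Scale the particular solution.
Multiply by 8/1 = 8:
s = 8, t = -16

Step 4: Verify.
195*(8) + 97*(-16) = 8 = 8 ✓

s = 8, t = -16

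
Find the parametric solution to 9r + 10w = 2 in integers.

Step 1: Compute gcd(9, 10) = 1.
Since 1 divides 2, solutions exist.

Step 2: Find a particular solution using extended Euclidean algorithm.
We get r₀ = -2, w₀ = 2.
Check: 9*-2 + 10*2 = 2 = 2 ✓

Step 3: Write the general solution.
r = -2 + (10/1)t = -2 + 10t
w = 2 - (9/1)t = 2 - 9t
for any integer t.

r = -2 + 10t, w = 2 - 9t for integer t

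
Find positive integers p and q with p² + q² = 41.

We need to find integers p, q > 0 such that p² + q² = 41.
Trying p = 4: q² = 41 - 4² = 41 - 16 = 25
q = 5
Check: 4² + 5² = 16 + 25 = 41 ✓

41 = 4² + 5²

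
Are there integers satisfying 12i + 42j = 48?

Step 1: Compute gcd(12, 42).
gcd(12, 42) = 6

Step 2: Check divisibility.
Does 6 divide 48? 48 = 6 x 8, so yes.

By the theorem on linear Diophantine equations, 12i + 42j = 48 has integer solutions if and only if gcd(12, 42) divides 48. Since 6 | 48, solutions exist.

Yes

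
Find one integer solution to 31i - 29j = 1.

Step 1: Check solvability.
gcd(31, 29) = 1
Since 1 divides 1, solutions exist.

Step 2: Apply extended Euclidean algorithm to find gcd.
We find integers such that 31*x0 + 29*y0 = 1

Step 3: Scale the particular solution.
Multiply by 1/1 = 1:
i = -14, j = -15

Step 4: Verify.
31*(-14) - 29*(-15) = 1 = 1 ✓

i = -14, j = -15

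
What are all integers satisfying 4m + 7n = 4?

Step 1: Compute gcd(4, 7) = 1.
Since 1 divides 4, solutions exist.

Step 2: Find a particular solution using extended Euclidean algorithm.
We get m₀ = 8, n₀ = -4.
Check: 4*8 + 7*-4 = 4 = 4 ✓

Step 3: Write the general solution.
m = 8 + (7/1)t = 8 + 7t
n = -4 - (4/1)t = -4 - 4t
for any integer t.

m = 8 + 7t, n = -4 - 4t for integer t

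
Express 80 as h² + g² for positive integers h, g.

We need to find integers h, g > 0 such that h² + g² = 80.
Trying h = 4: g² = 80 - 4² = 80 - 16 = 64
g = 8
Check: 4² + 8² = 16 + 64 = 80 ✓

80 = 4² + 8²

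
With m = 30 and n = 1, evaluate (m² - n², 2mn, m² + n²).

a = m² - n² = 900 - 1 = 899
b = 2mn = 2·30·1 = 60
c = m² + n² = 900 + 1 = 901
Verify: 899² + 60² = 808201 + 3600 = 811801 = 901² ✓

(899, 60, 901)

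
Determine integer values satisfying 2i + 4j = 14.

Step 1: Check solvability.
gcd(2, 4) = 2
Since 2 divides 14, solutions exist.

Step 2: Apply extended Euclidean algorithm to find gcd.
We find integers such that 2*x0 + 4*y0 = 2

Step 3: Scale the particular solution.
Multiply by 14/2 = 7:
i = 7, j = 0

Step 4: Verify.
2*(7) + 4*(0) = 14 = 14 ✓

i = 7, j = 0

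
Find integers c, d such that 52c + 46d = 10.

Step 1: Check solvability.
gcd(52, 46) = 2
Since 2 divides 10, solutions exist.

Step 2: Apply extended Euclidean algorithm to find gcd.
We find integers such that 52*x0 + 46*y0 = 2

Step 3: Scale the particular solution.
Multiply by 10/2 = 5:
c = 40, d = -45

Step 4: Verify.
52*(40) + 46*(-45) = 10 = 10 ✓

c = 40, d = -45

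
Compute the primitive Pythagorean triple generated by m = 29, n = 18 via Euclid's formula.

a = m² - n² = 29² - 18² = 841 - 324 = 517
b = 2mn = 2·29·18 = 1044
c = m² + n² = 841 + 324 = 1165
Verify: 517² + 1044² = 267289 + 1089936 = 1357225 = 1165² ✓

(517, 1044, 1165)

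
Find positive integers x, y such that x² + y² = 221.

Search for x with 221 - x² a perfect square.
x = 5: 221 - 5² = 221 - 25 = 196 = 14² ✓
So x = 5, y = 14.

x = 5, y = 14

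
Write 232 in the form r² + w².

We need to find integers r, w > 0 such that r² + w² = 232.
Trying r = 6: w² = 232 - 6² = 232 - 36 = 196
w = 14
Check: 6² + 14² = 36 + 196 = 232 ✓

232 = 6² + 14²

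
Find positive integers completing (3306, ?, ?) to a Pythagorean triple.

We need the other leg and hypotenuse such that 3306² + x² = c².
Take x = 1440, c = 3606: 3306² + 1440² = 10929636 + 2073600 = 13003236 = 3606² ✓
Triple: (3306, 1440, 3606)

(3306, 1440, 3606)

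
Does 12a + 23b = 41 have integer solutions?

Step 1: Compute gcd(12, 23).
gcd(12, 23) = 1

Step 2: Check divisibility.
Does 1 divide 41? 41 = 1 x 41, so yes.

By the theorem on linear Diophantine equations, 12a + 23b = 41 has integer solutions if and only if gcd(12, 23) divides 41. Since 1 | 41, solutions exist.

Yes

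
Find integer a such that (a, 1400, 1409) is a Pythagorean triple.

a² = c² - b² = 1409² - 1400² = 1985281 - 1960000 = 25281
a = sqrt(25281) = 159

159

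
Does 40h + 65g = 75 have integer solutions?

Step 1: Compute gcd(40, 65).
gcd(40, 65) = 5

Step 2: Check divisibility.
Does 5 divide 75? 75 = 5 x 15, so yes.

By the theorem on linear Diophantine equations, 40h + 65g = 75 has integer solutions if and only if gcd(40, 65) divides 75. Since 5 | 75, solutions exist.

Yes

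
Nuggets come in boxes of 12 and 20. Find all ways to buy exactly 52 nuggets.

We need non-negative integers (x, y) with 12x + 20y = 52.
For each x in 0..4, check if 52 - 12x is a non-negative multiple of 20.
x = 1: 20y = 40, y = 2 ✓

(1 boxes of 12, 2 boxes of 20)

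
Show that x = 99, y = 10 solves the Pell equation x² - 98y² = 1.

Compute x² = 99² = 9801
Compute 98y² = 98·10² = 98·100 = 9800
x² - 98y² = 9801 - 9800 = 1
Since this equals 1, (99, 10) is a solution.

Yes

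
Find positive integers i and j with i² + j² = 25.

We need to find integers i, j > 0 such that i² + j² = 25.
Trying i = 3: j² = 25 - 3² = 25 - 9 = 16
j = 4
Check: 3² + 4² = 9 + 16 = 25 ✓

25 = 3² + 4²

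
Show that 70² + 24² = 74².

Compute a² + b²:
70² + 24² = 4900 + 576 = 5476
Compute c²:
74² = 5476
Since 5476 = 5476, it is a Pythagorean triple.

Yes, it is a Pythagorean triple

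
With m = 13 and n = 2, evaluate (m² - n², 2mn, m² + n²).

a = m² - n² = 169 - 4 = 165
b = 2mn = 2·13·2 = 52
c = m² + n² = 169 + 4 = 173
Verify: 165² + 52² = 27225 + 2704 = 29929 = 173² ✓

(165, 52, 173)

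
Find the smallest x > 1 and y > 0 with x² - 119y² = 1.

We seek the smallest positive integers (x, y) with x² - 119y² = 1, i.e., x² = 119y² + 1.
Try successive y values:
y = 1: x² = 119·1² + 1 = 120, not a perfect square
y = 2: x² = 119·2² + 1 = 477, not a perfect square
y = 3: x² = 119·3² + 1 = 1072, not a perfect square
... continuing the search (or via continued fractions) ...
y = 11: x² = 119·11² + 1 = 14400, x = 120 ✓

Verify: 120² - 119·11² = 14400 - 14399 = 1 ✓

x = 120, y = 11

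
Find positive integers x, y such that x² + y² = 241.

Search for x with 241 - x² a perfect square.
x = 4: 241 - 4² = 241 - 16 = 225 = 15² ✓
So x = 4, y = 15.

x = 4, y = 15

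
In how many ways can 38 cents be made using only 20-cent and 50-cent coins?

We need non-negative integers (x, y) with 20x + 50y = 38.
For each x from 0 to 1, check if (38 - 20x) is a non-negative multiple of 50.
Solutions (x, y): none
Count: 0

0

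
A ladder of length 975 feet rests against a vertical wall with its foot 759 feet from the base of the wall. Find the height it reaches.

The ladder, wall, and ground form a right triangle with hypotenuse 975 and one leg 759.
By the Pythagorean theorem: h² = 975² - 759² = 950625 - 576081 = 374544
h = √374544 = 612 feet

612 feet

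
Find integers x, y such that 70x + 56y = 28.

Step 1: Check solvability.
gcd(70, 56) = 14
Since 14 divides 28, solutions exist.

Step 2: Apply extended Euclidean algorithm to find gcd.
We find integers such that 70*x0 + 56*y0 = 14

Step 3: Scale the particular solution.
Multiply by 28/14 = 2:
x = 2, y = -2

Step 4: Verify.
70*(2) + 56*(-2) = 28 = 28 ✓

x = 2, y = -2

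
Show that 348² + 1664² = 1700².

Compute a² + b²:
348² + 1664² = 121104 + 2768896 = 2890000
Compute c²:
1700² = 2890000
Since 2890000 = 2890000, it is a Pythagorean triple.

Yes, it is a Pythagorean triple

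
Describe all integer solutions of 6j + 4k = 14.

Step 1: Compute gcd(6, 4) = 2.
Since 2 divides 14, solutions exist.

Step 2: Find a particular solution using extended Euclidean algorithm.
We get j₀ = 7, k₀ = -7.
Check: 6*7 + 4*-7 = 14 = 14 ✓

Step 3: Write the general solution.
j = 7 + (4/2)t = 7 + 2t
k = -7 - (6/2)t = -7 - 3t
for any integer t.

j = 7 + 2t, k = -7 - 3t for integer t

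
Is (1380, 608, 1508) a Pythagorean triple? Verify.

Compute a² + b² = 1380² + 608² = 1904400 + 369664 = 2274064
Compute c² = 1508² = 2274064
Since 2274064 = 2274064, confirmed.

Yes, it is a Pythagorean triple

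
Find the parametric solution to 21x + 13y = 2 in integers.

Step 1: Compute gcd(21, 13) = 1.
Since 1 divides 2, solutions exist.

Step 2: Find a particular solution using extended Euclidean algorithm.
We get x₀ = 10, y₀ = -16.
Check: 21*10 + 13*-16 = 2 = 2 ✓

Step 3: Write the general solution.
x = 10 + (13/1)t = 10 + 13t
y = -16 - (21/1)t = -16 - 21t
for any integer t.

x = 10 + 13t, y = -16 - 21t for integer t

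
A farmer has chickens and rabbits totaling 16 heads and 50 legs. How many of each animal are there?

Let c = chickens, r = rabbits.
Heads: c + r = 16
Legs: 2c + 4r = 50
From the first equation, c = 16 - r. Substitute:
2(16 - r) + 4r = 50
32 + 2r = 50
r = (50 - 32)/2 = 9
c = 16 - 9 = 7

Chickens: 7, Rabbits: 9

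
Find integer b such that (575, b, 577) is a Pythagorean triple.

b² = c² - a² = 577² - 575² = 332929 - 330625 = 2304
b = sqrt(2304) = 48

48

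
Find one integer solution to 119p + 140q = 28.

Step 1: Check solvability.
gcd(119, 140) = 7
Since 7 divides 28, solutions exist.

Step 2: Apply extended Euclidean algorithm to find gcd.
We find integers such that 119*x0 + 140*y0 = 7

Step 3: Scale the particular solution.
Multiply by 28/7 = 4:
p = -28, q = 24

Step 4: Verify.
119*(-28) + 140*(24) = 28 = 28 ✓

p = -28, q = 24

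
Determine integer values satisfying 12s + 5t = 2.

Step 1: Check solvability.
gcd(12, 5) = 1
Since 1 divides 2, solutions exist.

Step 2: Apply extended Euclidean algorithm to find gcd.
We find integers such that 12*x0 + 5*y0 = 1

Step 3: Scale the particular solution.
Multiply by 2/1 = 2:
s = -4, t = 10

Step 4: Verify.
12*(-4) + 5*(10) = 2 = 2 ✓

s = -4, t = 10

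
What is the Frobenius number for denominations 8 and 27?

For two coprime denominations a and b, the Frobenius number (largest value not representable as a non-negative combination) is ab - a - b.
Here gcd(8, 27) = 1, so they are coprime.
F(8, 27) = 8·27 - 8 - 27 = 216 - 35 = 181

181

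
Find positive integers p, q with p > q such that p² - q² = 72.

Factor: p² - q² = (p+q)(p-q) = 72.
We need two factors of 72 with the same parity.
Use p+q = 36 and p-q = 2 (product 36·2 = 72).
Adding: 2p = 38, so p = 19.
Subtracting: 2q = 34, so q = 17.
Check: 19² - 17² = 361 - 289 = 72 ✓

p = 19, q = 17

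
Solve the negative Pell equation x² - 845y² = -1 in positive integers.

We need x² = 845y² - 1. Try successive y:
y = 1: x² = 845·1² - 1 = 844, not a perfect square
y = 2: x² = 845·2² - 1 = 3379, not a perfect square
y = 3: x² = 845·3² - 1 = 7604, not a perfect square
...
y = 421: x² = 845·421² - 1 = 149768644 = 12238² ✓
Check: 12238² - 845·421² = 149768644 - 149768645 = -1 ✓

x = 12238, y = 421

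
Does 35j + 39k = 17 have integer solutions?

Step 1: Compute gcd(35, 39).
gcd(35, 39) = 1

Step 2: Check divisibility.
Does 1 divide 17? 17 = 1 x 17, so yes.

By the theorem on linear Diophantine equations, 35j + 39k = 17 has integer solutions if and only if gcd(35, 39) divides 17. Since 1 | 17, solutions exist.

Yes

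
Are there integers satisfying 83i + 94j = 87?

Step 1: Compute gcd(83, 94).
gcd(83, 94) = 1

Step 2: Check divisibility.
Does 1 divide 87? 87 = 1 x 87, so yes.

By the theorem on linear Diophantine equations, 83i + 94j = 87 has integer solutions if and only if gcd(83, 94) divides 87. Since 1 | 87, solutions exist.

Yes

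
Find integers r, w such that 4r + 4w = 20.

Step 1: Check solvability.
gcd(4, 4) = 4
Since 4 divides 20, solutions exist.

Step 2: Apply extended Euclidean algorithm to find gcd.
We find integers such that 4*x0 + 4*y0 = 4

Step 3: Scale the particular solution.
Multiply by 20/4 = 5:
r = 0, w = 5

Step 4: Verify.
4*(0) + 4*(5) = 20 = 20 ✓

r = 0, w = 5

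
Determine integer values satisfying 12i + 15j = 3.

Step 1: Check solvability.
gcd(12, 15) = 3
Since 3 divides 3, solutions exist.

Step 2: Apply extended Euclidean algorithm to find gcd.
We find integers such that 12*x0 + 15*y0 = 3

Step 3: Scale the particular solution.
Multiply by 3/3 = 1:
i = -1, j = 1

Step 4: Verify.
12*(-1) + 15*(1) = 3 = 3 ✓

i = -1, j = 1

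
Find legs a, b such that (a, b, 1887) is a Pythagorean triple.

We need a² + b² = 1887² = 3560769.
Trying: 1863² + 300² = 3470769 + 90000 = 3560769 ✓

(1863, 300, 1887)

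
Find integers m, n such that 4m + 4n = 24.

Step 1: Check solvability.
gcd(4, 4) = 4
Since 4 divides 24, solutions exist.

Step 2: Apply extended Euclidean algorithm to find gcd.
We find integers such that 4*x0 + 4*y0 = 4

Step 3: Scale the particular solution.
Multiply by 24/4 = 6:
m = 0, n = 6

Step 4: Verify.
4*(0) + 4*(6) = 24 = 24 ✓

m = 0, n = 6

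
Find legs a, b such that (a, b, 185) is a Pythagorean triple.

We need a² + b² = 185² = 34225.
Trying: 153² + 104² = 23409 + 10816 = 34225 ✓

(153, 104, 185)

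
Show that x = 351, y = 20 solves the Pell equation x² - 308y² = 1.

Compute x² = 351² = 123201
Compute 308y² = 308·20² = 308·400 = 123200
x² - 308y² = 123201 - 123200 = 1
Since this equals 1, (351, 20) is a solution.

Yes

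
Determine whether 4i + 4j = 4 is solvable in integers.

Step 1: Compute gcd(4, 4).
gcd(4, 4) = 4

Step 2: Check divisibility.
Does 4 divide 4? 4 = 4 x 1, so yes.

By the theorem on linear Diophantine equations, 4i + 4j = 4 has integer solutions if and only if gcd(4, 4) divides 4. Since 4 | 4, solutions exist.

Yes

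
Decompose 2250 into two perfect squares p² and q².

We need to find integers p, q > 0 such that p² + q² = 2250.
Trying p = 15: q² = 2250 - 15² = 2250 - 225 = 2025
q = 45
Check: 15² + 45² = 225 + 2025 = 2250 ✓

2250 = 15² + 45²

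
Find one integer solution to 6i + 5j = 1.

Step 1: Check solvability.
gcd(6, 5) = 1
Since 1 divides 1, solutions exist.

Step 2: Apply extended Euclidean algorithm to find gcd.
We find integers such that 6*x0 + 5*y0 = 1

Step 3: Scale the particular solution.
Multiply by 1/1 = 1:
i = 1, j = -1

Step 4: Verify.
6*(1) + 5*(-1) = 1 = 1 ✓

i = 1, j = -1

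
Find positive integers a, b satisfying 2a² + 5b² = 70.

Try small values of a and check whether (70 - 2a²)/5 is a perfect square.
a = 5: 2·5² = 50, so 5b² = 70 - 50 = 20, giving b² = 4, b = 2.
Check: 2·5² + 5·2² = 50 + 20 = 70 ✓

a = 5, b = 2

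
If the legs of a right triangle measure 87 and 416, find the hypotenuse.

c² = a² + b² = 87² + 416² = 7569 + 173056 = 180625
c = 425

425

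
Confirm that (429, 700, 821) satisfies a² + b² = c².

Compute a² + b² = 429² + 700² = 184041 + 490000 = 674041
Compute c² = 821² = 674041
Since 674041 = 674041, confirmed.

Yes, it is a Pythagorean triple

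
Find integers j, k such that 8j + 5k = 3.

Step 1: Check solvability.
gcd(8, 5) = 1
Since 1 divides 3, solutions exist.

Step 2: Apply extended Euclidean algorithm to find gcd.
We find integers such that 8*x0 + 5*y0 = 1

Step 3: Scale the particular solution.
Multiply by 3/1 = 3:
j = 6, k = -9

Step 4: Verify.
8*(6) + 5*(-9) = 3 = 3 ✓

j = 6, k = -9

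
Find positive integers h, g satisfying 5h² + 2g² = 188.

Try small values of h and check whether (188 - 5h²)/2 is a perfect square.
h = 6: 5·6² = 180, so 2g² = 188 - 180 = 8, giving g² = 4, g = 2.
Check: 5·6² + 2·2² = 180 + 8 = 188 ✓

h = 6, g = 2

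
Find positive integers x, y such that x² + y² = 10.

Search for x with 10 - x² a perfect square.
x = 1: 10 - 1² = 10 - 1 = 9 = 3² ✓
So x = 1, y = 3.

x = 1, y = 3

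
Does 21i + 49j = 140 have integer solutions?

Step 1: Compute gcd(21, 49).
gcd(21, 49) = 7

Step 2: Check divisibility.
Does 7 divide 140? 140 = 7 x 20, so yes.

By the theorem on linear Diophantine equations, 21i + 49j = 140 has integer solutions if and only if gcd(21, 49) divides 140. Since 7 | 140, solutions exist.

Yes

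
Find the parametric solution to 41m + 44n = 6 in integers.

Step 1: Compute gcd(41, 44) = 1.
Since 1 divides 6, solutions exist.

Step 2: Find a particular solution using extended Euclidean algorithm.
We get m₀ = -90, n₀ = 84.
Check: 41*-90 + 44*84 = 6 = 6 ✓

Step 3: Write the general solution.
m = -90 + (44/1)t = -90 + 44t
n = 84 - (41/1)t = 84 - 41t
for any integer t.

m = -90 + 44t, n = 84 - 41t for integer t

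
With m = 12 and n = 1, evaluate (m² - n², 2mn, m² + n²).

a = m² - n² = 144 - 1 = 143
b = 2mn = 2·12·1 = 24
c = m² + n² = 144 + 1 = 145
Verify: 143² + 24² = 20449 + 576 = 21025 = 145² ✓

(143, 24, 145)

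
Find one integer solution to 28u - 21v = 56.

Step 1: Check solvability.
gcd(28, 21) = 7
Since 7 divides 56, solutions exist.

Step 2: Apply extended Euclidean algorithm to find gcd.
We find integers such that 28*x0 + 21*y0 = 7

Step 3: Scale the particular solution.
Multiply by 56/7 = 8:
u = 8, v = 8

Step 4: Verify.
28*(8) - 21*(8) = 56 = 56 ✓

u = 8, v = 8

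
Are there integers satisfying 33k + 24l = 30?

Step 1: Compute gcd(33, 24).
gcd(33, 24) = 3

Step 2: Check divisibility.
Does 3 divide 30? 30 = 3 x 10, so yes.

By the theorem on linear Diophantine equations, 33k + 24l = 30 has integer solutions if and only if gcd(33, 24) divides 30. Since 3 | 30, solutions exist.

Yes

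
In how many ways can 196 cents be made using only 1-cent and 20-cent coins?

We need non-negative integers (x, y) with 1x + 20y = 196.
For each x from 0 to 196, check if (196 - 1x) is a non-negative multiple of 20.
Solutions (x, y): (16,9), (36,8), (56,7), (76,6), ...
Count: 10

10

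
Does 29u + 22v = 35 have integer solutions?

Step 1: Compute gcd(29, 22).
gcd(29, 22) = 1

Step 2: Check divisibility.
Does 1 divide 35? 35 = 1 x 35, so yes.

By the theorem on linear Diophantine equations, 29u + 22v = 35 has integer solutions if and only if gcd(29, 22) divides 35. Since 1 | 35, solutions exist.

Yes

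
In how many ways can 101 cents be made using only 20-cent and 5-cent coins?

We need non-negative integers (x, y) with 20x + 5y = 101.
For each x from 0 to 5, check if (101 - 20x) is a non-negative multiple of 5.
Solutions (x, y): none
Count: 0

0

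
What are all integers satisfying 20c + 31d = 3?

Step 1: Compute gcd(20, 31) = 1.
Since 1 divides 3, solutions exist.

Step 2: Find a particular solution using extended Euclidean algorithm.
We get c₀ = 42, d₀ = -27.
Check: 20*42 + 31*-27 = 3 = 3 ✓

Step 3: Write the general solution.
c = 42 + (31/1)t = 42 + 31t
d = -27 - (20/1)t = -27 - 20t
for any integer t.

c = 42 + 31t, d = -27 - 20t for integer t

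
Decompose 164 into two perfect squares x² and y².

We need to find integers x, y > 0 such that x² + y² = 164.
Trying x = 8: y² = 164 - 8² = 164 - 64 = 100
y = 10
Check: 8² + 10² = 64 + 100 = 164 ✓

164 = 8² + 10²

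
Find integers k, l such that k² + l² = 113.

We need to find integers k, l > 0 such that k² + l² = 113.
Trying k = 7: l² = 113 - 7² = 113 - 49 = 64
l = 8
Check: 7² + 8² = 49 + 64 = 113 ✓

113 = 7² + 8²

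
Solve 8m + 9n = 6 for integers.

Step 1: Check solvability.
gcd(8, 9) = 1
Since 1 divides 6, solutions exist.

Step 2: Apply extended Euclidean algorithm to find gcd.
We find integers such that 8*x0 + 9*y0 = 1

Step 3: Scale the particular solution.
Multiply by 6/1 = 6:
m = -6, n = 6

Step 4: Verify.
8*(-6) + 9*(6) = 6 = 6 ✓

m = -6, n = 6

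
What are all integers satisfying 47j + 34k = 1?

Step 1: Compute gcd(47, 34) = 1.
Since 1 divides 1, solutions exist.

Step 2: Find a particular solution using extended Euclidean algorithm.
We get j₀ = -13, k₀ = 18.
Check: 47*-13 + 34*18 = 1 = 1 ✓

Step 3: Write the general solution.
j = -13 + (34/1)t = -13 + 34t
k = 18 - (47/1)t = 18 - 47t
for any integer t.

j = -13 + 34t, k = 18 - 47t for integer t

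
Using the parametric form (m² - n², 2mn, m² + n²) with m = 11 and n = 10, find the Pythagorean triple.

a = m² - n² = 11² - 10² = 121 - 100 = 21
b = 2mn = 2·11·10 = 220
c = m² + n² = 121 + 100 = 221
Verify: 21² + 220² = 441 + 48400 = 48841 = 221² ✓

(21, 220, 221)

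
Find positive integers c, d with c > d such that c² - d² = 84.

Factor: c² - d² = (c+d)(c-d) = 84.
We need two factors of 84 with the same parity.
Use c+d = 42 and c-d = 2 (product 42·2 = 84).
Adding: 2c = 44, so c = 22.
Subtracting: 2d = 40, so d = 20.
Check: 22² - 20² = 484 - 400 = 84 ✓

c = 22, d = 20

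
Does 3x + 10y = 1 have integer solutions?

Step 1: Compute gcd(3, 10).
gcd(3, 10) = 1

Step 2: Check divisibility.
Does 1 divide 1? 1 = 1 x 1, so yes.

By the theorem on linear Diophantine equations, 3x + 10y = 1 has integer solutions if and only if gcd(3, 10) divides 1. Since 1 | 1, solutions exist.

Yes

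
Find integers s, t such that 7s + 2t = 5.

Step 1: Check solvability.
gcd(7, 2) = 1
Since 1 divides 5, solutions exist.

Step 2: Apply extended Euclidean algorithm to find gcd.
We find integers such that 7*x0 + 2*y0 = 1

Step 3: Scale the particular solution.
Multiply by 5/1 = 5:
s = 5, t = -15

Step 4: Verify.
7*(5) + 2*(-15) = 5 = 5 ✓

s = 5, t = -15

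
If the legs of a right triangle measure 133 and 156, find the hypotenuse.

c² = a² + b² = 133² + 156² = 17689 + 24336 = 42025
c = 205

205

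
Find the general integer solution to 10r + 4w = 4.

Step 1: Compute gcd(10, 4) = 2.
Since 2 divides 4, solutions exist.

Step 2: Find a particular solution using extended Euclidean algorithm.
We get r₀ = 2, w₀ = -4.
Check: 10*2 + 4*-4 = 4 = 4 ✓

Step 3: Write the general solution.
r = 2 + (4/2)t = 2 + 2t
w = -4 - (10/2)t = -4 - 5t
for any integer t.

r = 2 + 2t, w = -4 - 5t for integer t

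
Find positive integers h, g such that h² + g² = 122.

Search for h with 122 - h² a perfect square.
h = 1: 122 - 1² = 122 - 1 = 121 = 11² ✓
So h = 1, g = 11.

h = 1, g = 11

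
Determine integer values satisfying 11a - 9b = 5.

Step 1: Check solvability.
gcd(11, 9) = 1
Since 1 divides 5, solutions exist.

Step 2: Apply extended Euclidean algorithm to find gcd.
We find integers such that 11*x0 + 9*y0 = 1

Step 3: Scale the particular solution.
Multiply by 5/1 = 5:
a = -20, b = -25

Step 4: Verify.
11*(-20) - 9*(-25) = 5 = 5 ✓

a = -20, b = -25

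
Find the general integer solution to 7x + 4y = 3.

Step 1: Compute gcd(7, 4) = 1.
Since 1 divides 3, solutions exist.

Step 2: Find a particular solution using extended Euclidean algorithm.
We get x₀ = -3, y₀ = 6.
Check: 7*-3 + 4*6 = 3 = 3 ✓

Step 3: Write the general solution.
x = -3 + (4/1)t = -3 + 4t
y = 6 - (7/1)t = 6 - 7t
for any integer t.

x = -3 + 4t, y = 6 - 7t for integer t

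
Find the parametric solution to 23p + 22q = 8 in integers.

Step 1: Compute gcd(23, 22) = 1.
Since 1 divides 8, solutions exist.

Step 2: Find a particular solution using extended Euclidean algorithm.
We get p₀ = 8, q₀ = -8.
Check: 23*8 + 22*-8 = 8 = 8 ✓

Step 3: Write the general solution.
p = 8 + (22/1)t = 8 + 22t
q = -8 - (23/1)t = -8 - 23t
for any integer t.

p = 8 + 22t, q = -8 - 23t for integer t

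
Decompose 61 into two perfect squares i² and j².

We need to find integers i, j > 0 such that i² + j² = 61.
Trying i = 5: j² = 61 - 5² = 61 - 25 = 36
j = 6
Check: 5² + 6² = 25 + 36 = 61 ✓

61 = 5² + 6²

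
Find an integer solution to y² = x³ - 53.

Try small integer x values and check whether x³ - 53 is a perfect square.
x = 29: x³ - 53 = 29³ - 53 = 24389 - 53 = 24336
Is 24336 a perfect square? 156² = 24336 ✓
So (x, y) = (29, -156) is a solution.

x = 29, y = -156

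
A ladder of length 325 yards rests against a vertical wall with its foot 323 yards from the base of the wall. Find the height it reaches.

The ladder, wall, and ground form a right triangle with hypotenuse 325 and one leg 323.
By the Pythagorean theorem: h² = 325² - 323² = 105625 - 104329 = 1296
h = √1296 = 36 yards

36 yards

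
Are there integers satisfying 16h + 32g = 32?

Step 1: Compute gcd(16, 32).
gcd(16, 32) = 16

Step 2: Check divisibility.
Does 16 divide 32? 32 = 16 x 2, so yes.

By the theorem on linear Diophantine equations, 16h + 32g = 32 has integer solutions if and only if gcd(16, 32) divides 32. Since 16 | 32, solutions exist.

Yes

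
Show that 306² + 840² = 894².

Compute a² + b² = 306² + 840² = 93636 + 705600 = 799236
Compute c² = 894² = 799236
Since 799236 = 799236, confirmed.

Yes, it is a Pythagorean triple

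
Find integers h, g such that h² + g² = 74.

We need to find integers h, g > 0 such that h² + g² = 74.
Trying h = 5: g² = 74 - 5² = 74 - 25 = 49
g = 7
Check: 5² + 7² = 25 + 49 = 74 ✓

74 = 5² + 7²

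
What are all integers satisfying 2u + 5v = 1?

Step 1: Compute gcd(2, 5) = 1.
Since 1 divides 1, solutions exist.

Step 2: Find a particular solution using extended Euclidean algorithm.
We get u₀ = -2, v₀ = 1.
Check: 2*-2 + 5*1 = 1 = 1 ✓

Step 3: Write the general solution.
u = -2 + (5/1)t = -2 + 5t
v = 1 - (2/1)t = 1 - 2t
for any integer t.

u = -2 + 5t, v = 1 - 2t for integer t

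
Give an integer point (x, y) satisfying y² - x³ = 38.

Try small integer x values and check whether x³ + 38 is a perfect square.
x = 11: x³ + 38 = 11³ + 38 = 1331 + 38 = 1369
Is 1369 a perfect square? 37² = 1369 ✓
So (x, y) = (11, -37) is a solution.

x = 11, y = -37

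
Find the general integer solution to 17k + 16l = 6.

Step 1: Compute gcd(17, 16) = 1.
Since 1 divides 6, solutions exist.

Step 2: Find a particular solution using extended Euclidean algorithm.
We get k₀ = 6, l₀ = -6.
Check: 17*6 + 16*-6 = 6 = 6 ✓

Step 3: Write the general solution.
k = 6 + (16/1)t = 6 + 16t
l = -6 - (17/1)t = -6 - 17t
for any integer t.

k = 6 + 16t, l = -6 - 17t for integer t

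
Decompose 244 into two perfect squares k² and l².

We need to find integers k, l > 0 such that k² + l² = 244.
Trying k = 10: l² = 244 - 10² = 244 - 100 = 144
l = 12
Check: 10² + 12² = 100 + 144 = 244 ✓

244 = 10² + 12²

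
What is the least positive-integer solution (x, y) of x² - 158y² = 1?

We seek the smallest positive integers (x, y) with x² - 158y² = 1, i.e., x² = 158y² + 1.
Try successive y values:
y = 1: x² = 158·1² + 1 = 159, not a perfect square
y = 2: x² = 158·2² + 1 = 633, not a perfect square
y = 3: x² = 158·3² + 1 = 1423, not a perfect square
... continuing the search (or via continued fractions) ...
y = 616: x² = 158·616² + 1 = 59954049, x = 7743 ✓

Verify: 7743² - 158·616² = 59954049 - 59954048 = 1 ✓

x = 7743, y = 616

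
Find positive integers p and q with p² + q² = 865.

We need to find integers p, q > 0 such that p² + q² = 865.
Trying p = 9: q² = 865 - 9² = 865 - 81 = 784
q = 28
Check: 9² + 28² = 81 + 784 = 865 ✓

865 = 9² + 28²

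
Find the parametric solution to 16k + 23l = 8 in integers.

Step 1: Compute gcd(16, 23) = 1.
Since 1 divides 8, solutions exist.

Step 2: Find a particular solution using extended Euclidean algorithm.
We get k₀ = -80, l₀ = 56.
Check: 16*-80 + 23*56 = 8 = 8 ✓

Step 3: Write the general solution.
k = -80 + (23/1)t = -80 + 23t
l = 56 - (16/1)t = 56 - 16t
for any integer t.

k = -80 + 23t, l = 56 - 16t for integer t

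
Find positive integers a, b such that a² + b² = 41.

Search for a with 41 - a² a perfect square.
a = 4: 41 - 4² = 41 - 16 = 25 = 5² ✓
So a = 4, b = 5.

a = 4, b = 5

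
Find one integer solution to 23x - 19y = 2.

Step 1: Check solvability.
gcd(23, 19) = 1
Since 1 divides 2, solutions exist.

Step 2: Apply extended Euclidean algorithm to find gcd.
We find integers such that 23*x0 + 19*y0 = 1

Step 3: Scale the particular solution.
Multiply by 2/1 = 2:
x = 10, y = 12

Step 4: Verify.
23*(10) - 19*(12) = 2 = 2 ✓

x = 10, y = 12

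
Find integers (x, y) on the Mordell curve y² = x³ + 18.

Try small integer x values and check whether x³ + 18 is a perfect square.
x = 7: x³ + 18 = 7³ + 18 = 343 + 18 = 361
Is 361 a perfect square? 19² = 361 ✓
So (x, y) = (7, -19) is a solution.

x = 7, y = -19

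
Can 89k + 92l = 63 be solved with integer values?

Step 1: Compute gcd(89, 92).
gcd(89, 92) = 1

Step 2: Check divisibility.
Does 1 divide 63? 63 = 1 x 63, so yes.

By the theorem on linear Diophantine equations, 89k + 92l = 63 has integer solutions if and only if gcd(89, 92) divides 63. Since 1 | 63, solutions exist.

Yes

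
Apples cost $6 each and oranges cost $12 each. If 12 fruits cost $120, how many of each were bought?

Let a = apples, o = oranges.
a + o = 12
6a + 12o = 120
Substitute o = 12 - a:
6a + 12(12 - a) = 120
(6 - 12)a = 120 - 144
-6a = -24
a = 4, o = 12 - 4 = 8

Apples: 4, Oranges: 8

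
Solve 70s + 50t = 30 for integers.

Step 1: Check solvability.
gcd(70, 50) = 10
Since 10 divides 30, solutions exist.

Step 2: Apply extended Euclidean algorithm to find gcd.
We find integers such that 70*x0 + 50*y0 = 10

Step 3: Scale the particular solution.
Multiply by 30/10 = 3:
s = -6, t = 9

Step 4: Verify.
70*(-6) + 50*(9) = 30 = 30 ✓

s = -6, t = 9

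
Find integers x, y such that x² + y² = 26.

We need to find integers x, y > 0 such that x² + y² = 26.
Trying x = 1: y² = 26 - 1² = 26 - 1 = 25
y = 5
Check: 1² + 5² = 1 + 25 = 26 ✓

26 = 1² + 5²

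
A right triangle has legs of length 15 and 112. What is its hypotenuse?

c² = a² + b² = 15² + 112² = 225 + 12544 = 12769
c = 113

113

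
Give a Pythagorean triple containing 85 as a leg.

We need the other leg and hypotenuse such that 85² + x² = c².
Take x = 132, c = 157: 85² + 132² = 7225 + 17424 = 24649 = 157² ✓
Triple: (85, 132, 157)

(85, 132, 157)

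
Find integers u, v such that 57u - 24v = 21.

Step 1: Check solvability.
gcd(57, 24) = 3
Since 3 divides 21, solutions exist.

Step 2: Apply extended Euclidean algorithm to find gcd.
We find integers such that 57*x0 + 24*y0 = 3

Step 3: Scale the particular solution.
Multiply by 21/3 = 7:
u = 21, v = 49

Step 4: Verify.
57*(21) - 24*(49) = 21 = 21 ✓

u = 21, v = 49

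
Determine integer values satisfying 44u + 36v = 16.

Step 1: Check solvability.
gcd(44, 36) = 4
Since 4 divides 16, solutions exist.

Step 2: Apply extended Euclidean algorithm to find gcd.
We find integers such that 44*x0 + 36*y0 = 4

Step 3: Scale the particular solution.
Multiply by 16/4 = 4:
u = -16, v = 20

Step 4: Verify.
44*(-16) + 36*(20) = 16 = 16 ✓

u = -16, v = 20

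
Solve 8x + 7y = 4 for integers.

Step 1: Check solvability.
gcd(8, 7) = 1
Since 1 divides 4, solutions exist.

Step 2: Apply extended Euclidean algorithm to find gcd.
We find integers such that 8*x0 + 7*y0 = 1

Step 3: Scale the particular solution.
Multiply by 4/1 = 4:
x = 4, y = -4

Step 4: Verify.
8*(4) + 7*(-4) = 4 = 4 ✓

x = 4, y = -4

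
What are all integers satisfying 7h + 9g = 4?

Step 1: Compute gcd(7, 9) = 1.
Since 1 divides 4, solutions exist.

Step 2: Find a particular solution using extended Euclidean algorithm.
We get h₀ = 16, g₀ = -12.
Check: 7*16 + 9*-12 = 4 = 4 ✓

Step 3: Write the general solution.
h = 16 + (9/1)t = 16 + 9t
g = -12 - (7/1)t = -12 - 7t
for any integer t.

h = 16 + 9t, g = -12 - 7t for integer t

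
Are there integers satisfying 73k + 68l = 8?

Step 1: Compute gcd(73, 68).
gcd(73, 68) = 1

Step 2: Check divisibility.
Does 1 divide 8? 8 = 1 x 8, so yes.

By the theorem on linear Diophantine equations, 73k + 68l = 8 has integer solutions if and only if gcd(73, 68) divides 8. Since 1 | 8, solutions exist.

Yes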